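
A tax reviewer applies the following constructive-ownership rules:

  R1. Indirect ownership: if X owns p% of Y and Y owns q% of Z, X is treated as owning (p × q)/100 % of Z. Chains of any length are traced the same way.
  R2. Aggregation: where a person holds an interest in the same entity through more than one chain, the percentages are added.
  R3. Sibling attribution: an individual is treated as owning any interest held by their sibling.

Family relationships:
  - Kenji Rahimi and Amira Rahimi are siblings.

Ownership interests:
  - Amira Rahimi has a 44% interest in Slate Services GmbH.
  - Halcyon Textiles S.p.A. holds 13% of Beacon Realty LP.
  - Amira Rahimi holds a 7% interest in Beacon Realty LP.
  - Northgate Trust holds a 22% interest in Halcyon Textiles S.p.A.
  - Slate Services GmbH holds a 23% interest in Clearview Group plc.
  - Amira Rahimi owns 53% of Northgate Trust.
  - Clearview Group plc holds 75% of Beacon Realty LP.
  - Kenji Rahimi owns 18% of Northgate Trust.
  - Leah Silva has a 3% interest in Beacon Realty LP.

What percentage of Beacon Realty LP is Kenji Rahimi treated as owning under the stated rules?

By sibling attribution (R3), Kenji Rahimi is treated as also owning Amira Rahimi's interest in Northgate Trust, giving 18% + 53% = 71%.
By sibling attribution (R3), Kenji Rahimi is treated as owning Amira Rahimi's 44% interest in Slate Services GmbH.
By sibling attribution (R3), Kenji Rahimi is treated as owning Amira Rahimi's 7% interest in Beacon Realty LP.
Chain via Northgate Trust → Halcyon Textiles S.p.A. (R1): 71% × 22% × 13% = 2.0306% of Beacon Realty LP.
Chain via Slate Services GmbH → Clearview Group plc (R1): 44% × 23% × 75% = 7.59% of Beacon Realty LP.
Direct interest in Beacon Realty LP: 7%.
Aggregating (R2): 2.0306% + 7.59% + 7% = 16.6206%.

16.6206%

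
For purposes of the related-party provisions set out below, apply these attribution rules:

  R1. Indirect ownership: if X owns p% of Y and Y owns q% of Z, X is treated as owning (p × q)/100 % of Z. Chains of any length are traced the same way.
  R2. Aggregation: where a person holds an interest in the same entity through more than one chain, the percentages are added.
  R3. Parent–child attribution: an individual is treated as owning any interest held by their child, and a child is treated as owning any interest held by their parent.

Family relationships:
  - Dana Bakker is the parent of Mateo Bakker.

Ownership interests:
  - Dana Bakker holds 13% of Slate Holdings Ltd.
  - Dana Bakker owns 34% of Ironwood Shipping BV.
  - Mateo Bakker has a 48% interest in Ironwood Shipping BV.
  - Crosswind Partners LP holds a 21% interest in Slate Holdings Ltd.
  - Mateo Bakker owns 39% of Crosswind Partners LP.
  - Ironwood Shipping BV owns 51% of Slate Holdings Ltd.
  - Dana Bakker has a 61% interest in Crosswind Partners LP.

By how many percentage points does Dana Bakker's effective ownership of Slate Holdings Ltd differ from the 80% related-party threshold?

By parent–child attribution (R3), Dana Bakker is treated as also owning Mateo Bakker's interest in Ironwood Shipping BV, giving 34% + 48% = 82%.
By parent–child attribution (R3), Dana Bakker is treated as also owning Mateo Bakker's interest in Crosswind Partners LP, giving 61% + 39% = 100%.
Chain via Ironwood Shipping BV (R1): 82% × 51% = 41.82% of Slate Holdings Ltd.
Chain via Crosswind Partners LP (R1): 100% × 21% = 21% of Slate Holdings Ltd.
Direct interest in Slate Holdings Ltd: 13%.
Aggregating (R2): 41.82% + 21% + 13% = 75.82%.
75.82% falls short of the 80% threshold by 4.18 percentage points.

4.18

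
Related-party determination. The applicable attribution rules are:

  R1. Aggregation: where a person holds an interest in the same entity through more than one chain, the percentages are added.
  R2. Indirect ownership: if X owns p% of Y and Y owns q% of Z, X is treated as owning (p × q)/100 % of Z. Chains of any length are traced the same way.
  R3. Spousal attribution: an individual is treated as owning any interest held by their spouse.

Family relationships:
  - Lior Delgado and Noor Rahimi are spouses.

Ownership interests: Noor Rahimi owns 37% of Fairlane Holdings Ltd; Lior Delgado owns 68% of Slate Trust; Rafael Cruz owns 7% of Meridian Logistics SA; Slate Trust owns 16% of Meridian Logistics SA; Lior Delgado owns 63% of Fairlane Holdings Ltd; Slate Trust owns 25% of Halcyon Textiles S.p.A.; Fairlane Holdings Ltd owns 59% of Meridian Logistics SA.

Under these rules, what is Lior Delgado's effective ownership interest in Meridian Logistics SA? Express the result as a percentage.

69.88%

By spousal attribution (R3), Lior Delgado is treated as also owning Noor Rahimi's interest in Fairlane Holdings Ltd, giving 63% + 37% = 100%.
Chain via Slate Trust (R2): 68% × 16% = 10.88% of Meridian Logistics SA.
Chain via Fairlane Holdings Ltd (R2): 100% × 59% = 59% of Meridian Logistics SA.
Aggregating (R1): 10.88% + 59% = 69.88%.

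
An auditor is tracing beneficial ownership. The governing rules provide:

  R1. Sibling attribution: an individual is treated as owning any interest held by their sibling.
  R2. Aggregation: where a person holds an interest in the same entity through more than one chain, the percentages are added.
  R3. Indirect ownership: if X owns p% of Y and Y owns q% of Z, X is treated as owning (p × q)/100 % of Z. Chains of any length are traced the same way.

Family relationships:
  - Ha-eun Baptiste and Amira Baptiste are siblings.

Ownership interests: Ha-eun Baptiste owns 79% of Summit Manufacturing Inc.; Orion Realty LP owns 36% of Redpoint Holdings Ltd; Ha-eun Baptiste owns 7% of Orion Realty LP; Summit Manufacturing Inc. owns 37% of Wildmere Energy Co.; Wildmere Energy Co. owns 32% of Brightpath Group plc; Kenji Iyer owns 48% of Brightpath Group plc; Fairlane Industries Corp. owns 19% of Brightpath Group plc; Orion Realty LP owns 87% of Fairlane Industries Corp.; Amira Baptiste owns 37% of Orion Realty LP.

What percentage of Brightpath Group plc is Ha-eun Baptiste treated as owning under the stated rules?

16.6268%

By sibling attribution (R1), Ha-eun Baptiste is treated as also owning Amira Baptiste's interest in Orion Realty LP, giving 7% + 37% = 44%.
Chain via Orion Realty LP → Fairlane Industries Corp. (R3): 44% × 87% × 19% = 7.2732% of Brightpath Group plc.
Chain via Summit Manufacturing Inc. → Wildmere Energy Co. (R3): 79% × 37% × 32% = 9.3536% of Brightpath Group plc.
Aggregating (R2): 7.2732% + 9.3536% = 16.6268%.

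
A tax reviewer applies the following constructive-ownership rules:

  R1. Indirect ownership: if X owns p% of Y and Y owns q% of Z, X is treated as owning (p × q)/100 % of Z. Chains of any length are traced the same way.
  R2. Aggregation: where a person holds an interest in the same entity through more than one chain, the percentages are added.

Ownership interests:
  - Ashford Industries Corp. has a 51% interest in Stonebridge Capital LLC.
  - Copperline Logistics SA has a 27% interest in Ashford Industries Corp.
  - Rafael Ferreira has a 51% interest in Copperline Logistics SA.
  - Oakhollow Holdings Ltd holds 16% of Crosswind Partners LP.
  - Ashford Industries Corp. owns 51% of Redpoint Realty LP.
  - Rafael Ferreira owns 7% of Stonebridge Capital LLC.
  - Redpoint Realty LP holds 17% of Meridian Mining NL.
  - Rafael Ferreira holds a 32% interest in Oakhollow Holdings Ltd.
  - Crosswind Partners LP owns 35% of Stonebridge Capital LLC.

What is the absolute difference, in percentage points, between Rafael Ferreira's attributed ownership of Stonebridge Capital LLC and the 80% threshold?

Chain via Oakhollow Holdings Ltd → Crosswind Partners LP (R1): 32% × 16% × 35% = 1.792% of Stonebridge Capital LLC.
Chain via Copperline Logistics SA → Ashford Industries Corp. (R1): 51% × 27% × 51% = 7.0227% of Stonebridge Capital LLC.
Direct interest in Stonebridge Capital LLC: 7%.
Aggregating (R2): 1.792% + 7.0227% + 7% = 15.8147%.
15.8147% falls short of the 80% threshold by 64.1853 percentage points.

64.1853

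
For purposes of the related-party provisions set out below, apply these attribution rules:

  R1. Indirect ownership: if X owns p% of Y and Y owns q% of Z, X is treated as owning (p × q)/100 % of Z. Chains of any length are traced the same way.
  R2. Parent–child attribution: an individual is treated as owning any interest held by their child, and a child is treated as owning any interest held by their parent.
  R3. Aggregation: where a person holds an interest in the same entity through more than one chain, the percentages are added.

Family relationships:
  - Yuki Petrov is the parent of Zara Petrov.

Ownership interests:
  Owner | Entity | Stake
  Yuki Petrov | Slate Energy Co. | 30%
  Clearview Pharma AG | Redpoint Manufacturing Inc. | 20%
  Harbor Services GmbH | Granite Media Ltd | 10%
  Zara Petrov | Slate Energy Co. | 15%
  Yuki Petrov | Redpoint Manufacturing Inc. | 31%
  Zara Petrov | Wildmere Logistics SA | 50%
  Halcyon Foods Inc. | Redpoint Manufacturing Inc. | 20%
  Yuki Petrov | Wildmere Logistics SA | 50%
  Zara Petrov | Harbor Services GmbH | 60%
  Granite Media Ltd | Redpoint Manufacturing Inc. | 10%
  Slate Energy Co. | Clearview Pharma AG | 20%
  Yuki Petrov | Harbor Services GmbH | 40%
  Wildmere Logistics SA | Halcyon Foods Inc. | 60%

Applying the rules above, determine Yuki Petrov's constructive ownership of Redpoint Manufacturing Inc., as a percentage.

45.8%

By parent–child attribution (R2), Yuki Petrov is treated as also owning Zara Petrov's interest in Slate Energy Co, giving 30% + 15% = 45%.
By parent–child attribution (R2), Yuki Petrov is treated as also owning Zara Petrov's interest in Wildmere Logistics SA, giving 50% + 50% = 100%.
By parent–child attribution (R2), Yuki Petrov is treated as also owning Zara Petrov's interest in Harbor Services GmbH, giving 40% + 60% = 100%.
Chain via Slate Energy Co. → Clearview Pharma AG (R1): 45% × 20% × 20% = 1.8% of Redpoint Manufacturing Inc.
Chain via Wildmere Logistics SA → Halcyon Foods Inc. (R1): 100% × 60% × 20% = 12% of Redpoint Manufacturing Inc.
Chain via Harbor Services GmbH → Granite Media Ltd (R1): 100% × 10% × 10% = 1% of Redpoint Manufacturing Inc.
Direct interest in Redpoint Manufacturing Inc: 31%.
Aggregating (R3): 1.8% + 12% + 1% + 31% = 45.8%.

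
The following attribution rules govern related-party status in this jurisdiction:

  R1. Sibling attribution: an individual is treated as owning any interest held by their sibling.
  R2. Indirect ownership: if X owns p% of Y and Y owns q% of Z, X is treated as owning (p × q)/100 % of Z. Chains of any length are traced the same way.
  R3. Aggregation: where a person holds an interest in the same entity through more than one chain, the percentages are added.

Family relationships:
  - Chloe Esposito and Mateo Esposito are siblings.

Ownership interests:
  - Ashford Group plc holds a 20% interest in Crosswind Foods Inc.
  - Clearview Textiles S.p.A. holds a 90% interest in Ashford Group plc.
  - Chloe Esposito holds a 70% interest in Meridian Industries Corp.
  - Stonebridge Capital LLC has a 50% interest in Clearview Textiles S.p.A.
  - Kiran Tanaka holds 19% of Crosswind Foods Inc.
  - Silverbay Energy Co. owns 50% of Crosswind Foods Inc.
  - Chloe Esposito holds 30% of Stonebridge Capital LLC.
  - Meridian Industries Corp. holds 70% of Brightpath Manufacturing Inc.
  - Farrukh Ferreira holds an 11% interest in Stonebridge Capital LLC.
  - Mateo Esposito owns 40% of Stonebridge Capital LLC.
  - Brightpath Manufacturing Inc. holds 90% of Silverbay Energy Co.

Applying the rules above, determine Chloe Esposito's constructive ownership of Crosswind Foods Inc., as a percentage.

By sibling attribution (R1), Chloe Esposito is treated as also owning Mateo Esposito's interest in Stonebridge Capital LLC, giving 30% + 40% = 70%.
Chain via Meridian Industries Corp. → Brightpath Manufacturing Inc. → Silverbay Energy Co. (R2): 70% × 70% × 90% × 50% = 22.05% of Crosswind Foods Inc.
Chain via Stonebridge Capital LLC → Clearview Textiles S.p.A. → Ashford Group plc (R2): 70% × 50% × 90% × 20% = 6.3% of Crosswind Foods Inc.
Aggregating (R3): 22.05% + 6.3% = 28.35%.

28.35%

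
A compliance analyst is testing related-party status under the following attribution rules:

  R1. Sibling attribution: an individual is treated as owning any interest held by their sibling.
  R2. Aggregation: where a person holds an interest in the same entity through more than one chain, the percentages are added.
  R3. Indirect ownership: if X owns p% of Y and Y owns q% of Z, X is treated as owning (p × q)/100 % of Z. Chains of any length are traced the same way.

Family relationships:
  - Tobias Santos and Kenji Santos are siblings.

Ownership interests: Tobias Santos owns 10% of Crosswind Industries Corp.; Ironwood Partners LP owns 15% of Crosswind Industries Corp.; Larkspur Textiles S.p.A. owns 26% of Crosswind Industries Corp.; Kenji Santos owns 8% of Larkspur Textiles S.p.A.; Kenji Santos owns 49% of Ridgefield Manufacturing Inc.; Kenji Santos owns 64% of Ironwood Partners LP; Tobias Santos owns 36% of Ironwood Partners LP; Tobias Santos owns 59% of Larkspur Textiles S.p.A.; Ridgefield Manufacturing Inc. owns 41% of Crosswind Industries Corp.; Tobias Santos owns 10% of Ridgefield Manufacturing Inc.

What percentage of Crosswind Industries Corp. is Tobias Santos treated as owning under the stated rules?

By sibling attribution (R1), Tobias Santos is treated as also owning Kenji Santos's interest in Ridgefield Manufacturing Inc, giving 10% + 49% = 59%.
By sibling attribution (R1), Tobias Santos is treated as also owning Kenji Santos's interest in Larkspur Textiles S.p.A, giving 59% + 8% = 67%.
By sibling attribution (R1), Tobias Santos is treated as also owning Kenji Santos's interest in Ironwood Partners LP, giving 36% + 64% = 100%.
Chain via Ridgefield Manufacturing Inc. (R3): 59% × 41% = 24.19% of Crosswind Industries Corp.
Chain via Larkspur Textiles S.p.A. (R3): 67% × 26% = 17.42% of Crosswind Industries Corp.
Chain via Ironwood Partners LP (R3): 100% × 15% = 15% of Crosswind Industries Corp.
Direct interest in Crosswind Industries Corp: 10%.
Aggregating (R2): 24.19% + 17.42% + 15% + 10% = 66.61%.

66.61%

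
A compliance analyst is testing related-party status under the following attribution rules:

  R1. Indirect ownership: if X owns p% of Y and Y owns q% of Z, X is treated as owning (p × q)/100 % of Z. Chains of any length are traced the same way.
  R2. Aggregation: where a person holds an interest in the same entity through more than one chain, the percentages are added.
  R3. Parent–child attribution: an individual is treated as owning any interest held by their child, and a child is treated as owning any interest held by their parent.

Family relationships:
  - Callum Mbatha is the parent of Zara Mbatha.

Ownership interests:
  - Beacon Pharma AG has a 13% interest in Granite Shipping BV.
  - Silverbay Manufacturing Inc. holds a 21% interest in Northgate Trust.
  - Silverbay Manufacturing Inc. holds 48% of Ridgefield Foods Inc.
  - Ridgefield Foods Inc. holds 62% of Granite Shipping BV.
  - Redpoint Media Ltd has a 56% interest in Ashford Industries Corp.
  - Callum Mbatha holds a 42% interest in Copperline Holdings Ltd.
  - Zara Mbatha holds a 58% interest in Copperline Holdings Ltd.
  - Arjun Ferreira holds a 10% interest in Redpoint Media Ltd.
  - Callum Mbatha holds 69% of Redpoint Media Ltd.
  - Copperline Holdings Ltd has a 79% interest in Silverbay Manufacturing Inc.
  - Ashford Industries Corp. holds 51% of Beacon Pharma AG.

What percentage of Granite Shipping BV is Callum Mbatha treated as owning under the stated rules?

26.072232%

By parent–child attribution (R3), Callum Mbatha is treated as also owning Zara Mbatha's interest in Copperline Holdings Ltd, giving 42% + 58% = 100%.
Chain via Copperline Holdings Ltd → Silverbay Manufacturing Inc. → Ridgefield Foods Inc. (R1): 100% × 79% × 48% × 62% = 23.5104% of Granite Shipping BV.
Chain via Redpoint Media Ltd → Ashford Industries Corp. → Beacon Pharma AG (R1): 69% × 56% × 51% × 13% = 2.561832% of Granite Shipping BV.
Aggregating (R2): 23.5104% + 2.561832% = 26.072232%.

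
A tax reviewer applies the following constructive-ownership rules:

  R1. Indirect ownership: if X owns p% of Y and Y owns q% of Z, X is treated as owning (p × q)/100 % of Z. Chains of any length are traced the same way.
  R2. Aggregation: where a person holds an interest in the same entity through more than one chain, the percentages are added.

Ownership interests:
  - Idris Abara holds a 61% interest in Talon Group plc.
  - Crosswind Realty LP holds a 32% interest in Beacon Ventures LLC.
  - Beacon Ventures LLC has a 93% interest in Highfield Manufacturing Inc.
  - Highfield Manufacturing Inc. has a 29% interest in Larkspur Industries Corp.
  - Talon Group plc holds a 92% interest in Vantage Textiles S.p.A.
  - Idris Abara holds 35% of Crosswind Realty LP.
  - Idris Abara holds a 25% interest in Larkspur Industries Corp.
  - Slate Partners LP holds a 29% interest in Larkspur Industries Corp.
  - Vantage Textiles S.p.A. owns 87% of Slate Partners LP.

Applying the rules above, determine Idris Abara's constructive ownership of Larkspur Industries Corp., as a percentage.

42.179716%

Chain via Talon Group plc → Vantage Textiles S.p.A. → Slate Partners LP (R1): 61% × 92% × 87% × 29% = 14.159076% of Larkspur Industries Corp.
Chain via Crosswind Realty LP → Beacon Ventures LLC → Highfield Manufacturing Inc. (R1): 35% × 32% × 93% × 29% = 3.02064% of Larkspur Industries Corp.
Direct interest in Larkspur Industries Corp: 25%.
Aggregating (R2): 14.159076% + 3.02064% + 25% = 42.179716%.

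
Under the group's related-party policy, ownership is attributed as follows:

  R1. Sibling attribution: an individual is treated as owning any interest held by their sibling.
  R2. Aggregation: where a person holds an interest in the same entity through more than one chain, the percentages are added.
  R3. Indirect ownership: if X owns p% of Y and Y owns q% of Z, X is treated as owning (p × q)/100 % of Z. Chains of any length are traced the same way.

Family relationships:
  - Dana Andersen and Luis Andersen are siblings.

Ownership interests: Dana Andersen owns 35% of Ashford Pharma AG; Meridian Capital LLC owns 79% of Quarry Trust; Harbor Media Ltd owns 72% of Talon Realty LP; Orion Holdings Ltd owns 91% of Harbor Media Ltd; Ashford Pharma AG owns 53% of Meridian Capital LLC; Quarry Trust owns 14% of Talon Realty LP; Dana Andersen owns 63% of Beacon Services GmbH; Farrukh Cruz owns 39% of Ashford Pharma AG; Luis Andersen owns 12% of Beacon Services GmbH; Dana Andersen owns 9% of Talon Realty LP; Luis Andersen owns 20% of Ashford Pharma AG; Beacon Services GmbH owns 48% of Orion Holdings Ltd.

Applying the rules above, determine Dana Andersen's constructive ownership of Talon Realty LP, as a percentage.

By sibling attribution (R1), Dana Andersen is treated as also owning Luis Andersen's interest in Ashford Pharma AG, giving 35% + 20% = 55%.
By sibling attribution (R1), Dana Andersen is treated as also owning Luis Andersen's interest in Beacon Services GmbH, giving 63% + 12% = 75%.
Chain via Ashford Pharma AG → Meridian Capital LLC → Quarry Trust (R3): 55% × 53% × 79% × 14% = 3.22399% of Talon Realty LP.
Chain via Beacon Services GmbH → Orion Holdings Ltd → Harbor Media Ltd (R3): 75% × 48% × 91% × 72% = 23.5872% of Talon Realty LP.
Direct interest in Talon Realty LP: 9%.
Aggregating (R2): 3.22399% + 23.5872% + 9% = 35.81119%.

35.81119%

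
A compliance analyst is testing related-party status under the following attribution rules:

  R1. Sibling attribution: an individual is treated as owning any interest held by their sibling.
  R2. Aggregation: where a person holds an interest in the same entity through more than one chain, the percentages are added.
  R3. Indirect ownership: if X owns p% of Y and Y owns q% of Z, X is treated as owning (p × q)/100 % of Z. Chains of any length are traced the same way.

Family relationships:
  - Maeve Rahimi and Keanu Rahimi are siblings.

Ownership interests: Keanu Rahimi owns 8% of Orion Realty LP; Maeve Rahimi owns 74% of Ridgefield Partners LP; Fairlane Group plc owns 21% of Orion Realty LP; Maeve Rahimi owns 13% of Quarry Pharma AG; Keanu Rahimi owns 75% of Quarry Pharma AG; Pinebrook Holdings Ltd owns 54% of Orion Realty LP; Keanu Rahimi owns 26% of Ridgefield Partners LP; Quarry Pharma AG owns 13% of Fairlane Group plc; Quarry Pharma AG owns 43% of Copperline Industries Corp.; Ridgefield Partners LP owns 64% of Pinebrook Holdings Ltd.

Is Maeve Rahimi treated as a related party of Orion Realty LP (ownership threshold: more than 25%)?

Yes

By sibling attribution (R1), Maeve Rahimi is treated as also owning Keanu Rahimi's interest in Ridgefield Partners LP, giving 74% + 26% = 100%.
By sibling attribution (R1), Maeve Rahimi is treated as also owning Keanu Rahimi's interest in Quarry Pharma AG, giving 13% + 75% = 88%.
By sibling attribution (R1), Maeve Rahimi is treated as owning Keanu Rahimi's 8% interest in Orion Realty LP.
Chain via Ridgefield Partners LP → Pinebrook Holdings Ltd (R3): 100% × 64% × 54% = 34.56% of Orion Realty LP.
Chain via Quarry Pharma AG → Fairlane Group plc (R3): 88% × 13% × 21% = 2.4024% of Orion Realty LP.
Direct interest in Orion Realty LP: 8%.
Aggregating (R2): 34.56% + 2.4024% + 8% = 44.9624%.
44.9624% exceeds the 25% threshold, so Maeve is a related party to Orion Realty LP.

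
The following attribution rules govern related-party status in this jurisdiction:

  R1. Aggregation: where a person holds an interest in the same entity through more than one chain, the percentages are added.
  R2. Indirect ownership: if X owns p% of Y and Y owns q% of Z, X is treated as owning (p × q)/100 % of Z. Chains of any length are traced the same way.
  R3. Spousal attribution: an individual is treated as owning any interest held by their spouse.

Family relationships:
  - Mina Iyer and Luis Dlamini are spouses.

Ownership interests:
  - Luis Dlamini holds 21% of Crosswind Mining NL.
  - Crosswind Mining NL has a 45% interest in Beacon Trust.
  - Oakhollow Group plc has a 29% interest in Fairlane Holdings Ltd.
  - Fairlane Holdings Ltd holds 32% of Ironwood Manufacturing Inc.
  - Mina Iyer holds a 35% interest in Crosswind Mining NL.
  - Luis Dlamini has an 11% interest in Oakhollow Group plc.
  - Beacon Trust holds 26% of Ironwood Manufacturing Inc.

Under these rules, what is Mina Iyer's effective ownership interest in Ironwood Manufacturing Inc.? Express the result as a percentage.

7.5728%

By spousal attribution (R3), Mina Iyer is treated as also owning Luis Dlamini's interest in Crosswind Mining NL, giving 35% + 21% = 56%.
By spousal attribution (R3), Mina Iyer is treated as owning Luis Dlamini's 11% interest in Oakhollow Group plc.
Chain via Crosswind Mining NL → Beacon Trust (R2): 56% × 45% × 26% = 6.552% of Ironwood Manufacturing Inc.
Chain via Oakhollow Group plc → Fairlane Holdings Ltd (R2): 11% × 29% × 32% = 1.0208% of Ironwood Manufacturing Inc.
Aggregating (R1): 6.552% + 1.0208% = 7.5728%.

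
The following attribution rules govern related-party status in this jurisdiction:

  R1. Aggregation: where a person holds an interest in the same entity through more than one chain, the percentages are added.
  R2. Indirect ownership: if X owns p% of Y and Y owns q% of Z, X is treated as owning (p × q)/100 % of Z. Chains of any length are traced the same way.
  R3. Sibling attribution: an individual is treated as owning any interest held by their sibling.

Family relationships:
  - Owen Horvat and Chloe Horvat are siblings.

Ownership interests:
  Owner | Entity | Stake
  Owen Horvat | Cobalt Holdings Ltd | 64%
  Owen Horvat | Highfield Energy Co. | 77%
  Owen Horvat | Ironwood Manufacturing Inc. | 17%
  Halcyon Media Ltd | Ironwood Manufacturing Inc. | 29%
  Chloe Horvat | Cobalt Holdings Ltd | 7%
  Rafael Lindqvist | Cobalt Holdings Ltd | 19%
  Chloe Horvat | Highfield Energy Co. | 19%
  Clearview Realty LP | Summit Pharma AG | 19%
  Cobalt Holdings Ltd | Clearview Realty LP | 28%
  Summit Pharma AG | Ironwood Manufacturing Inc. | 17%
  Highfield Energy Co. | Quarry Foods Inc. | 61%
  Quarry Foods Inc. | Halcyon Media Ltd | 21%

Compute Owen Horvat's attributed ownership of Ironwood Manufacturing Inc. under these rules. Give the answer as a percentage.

By sibling attribution (R3), Owen Horvat is treated as also owning Chloe Horvat's interest in Highfield Energy Co, giving 77% + 19% = 96%.
By sibling attribution (R3), Owen Horvat is treated as also owning Chloe Horvat's interest in Cobalt Holdings Ltd, giving 64% + 7% = 71%.
Chain via Highfield Energy Co. → Quarry Foods Inc. → Halcyon Media Ltd (R2): 96% × 61% × 21% × 29% = 3.566304% of Ironwood Manufacturing Inc.
Chain via Cobalt Holdings Ltd → Clearview Realty LP → Summit Pharma AG (R2): 71% × 28% × 19% × 17% = 0.642124% of Ironwood Manufacturing Inc.
Direct interest in Ironwood Manufacturing Inc: 17%.
Aggregating (R1): 3.566304% + 0.642124% + 17% = 21.208428%.

21.208428%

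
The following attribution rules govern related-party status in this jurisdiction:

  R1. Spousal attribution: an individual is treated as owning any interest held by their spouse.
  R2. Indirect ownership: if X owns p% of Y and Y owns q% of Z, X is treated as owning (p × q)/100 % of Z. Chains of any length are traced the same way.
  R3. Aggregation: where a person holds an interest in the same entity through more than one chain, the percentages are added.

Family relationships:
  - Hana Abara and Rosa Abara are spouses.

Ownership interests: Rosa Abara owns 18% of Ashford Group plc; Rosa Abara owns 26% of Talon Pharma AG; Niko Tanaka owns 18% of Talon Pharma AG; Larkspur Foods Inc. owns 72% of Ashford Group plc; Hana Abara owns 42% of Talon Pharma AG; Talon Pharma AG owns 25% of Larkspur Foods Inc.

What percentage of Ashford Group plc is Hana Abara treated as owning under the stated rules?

By spousal attribution (R1), Hana Abara is treated as also owning Rosa Abara's interest in Talon Pharma AG, giving 42% + 26% = 68%.
By spousal attribution (R1), Hana Abara is treated as owning Rosa Abara's 18% interest in Ashford Group plc.
Chain via Talon Pharma AG → Larkspur Foods Inc. (R2): 68% × 25% × 72% = 12.24% of Ashford Group plc.
Direct interest in Ashford Group plc: 18%.
Aggregating (R3): 12.24% + 18% = 30.24%.

30.24%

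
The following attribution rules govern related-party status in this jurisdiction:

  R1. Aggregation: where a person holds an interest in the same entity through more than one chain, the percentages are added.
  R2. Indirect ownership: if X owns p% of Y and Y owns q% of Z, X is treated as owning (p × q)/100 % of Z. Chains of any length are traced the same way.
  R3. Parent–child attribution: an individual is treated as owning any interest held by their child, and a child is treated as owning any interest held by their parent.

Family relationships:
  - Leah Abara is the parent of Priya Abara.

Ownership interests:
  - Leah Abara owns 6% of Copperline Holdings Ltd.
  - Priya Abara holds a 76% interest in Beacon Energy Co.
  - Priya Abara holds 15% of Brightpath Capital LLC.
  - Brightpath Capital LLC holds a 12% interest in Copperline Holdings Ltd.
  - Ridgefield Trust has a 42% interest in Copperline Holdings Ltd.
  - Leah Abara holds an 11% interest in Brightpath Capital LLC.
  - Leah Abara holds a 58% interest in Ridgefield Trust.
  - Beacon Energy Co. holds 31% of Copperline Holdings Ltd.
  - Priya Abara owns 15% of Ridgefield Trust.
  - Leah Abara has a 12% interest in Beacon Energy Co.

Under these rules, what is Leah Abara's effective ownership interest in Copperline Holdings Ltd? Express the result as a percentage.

67.06%

By parent–child attribution (R3), Leah Abara is treated as also owning Priya Abara's interest in Ridgefield Trust, giving 58% + 15% = 73%.
By parent–child attribution (R3), Leah Abara is treated as also owning Priya Abara's interest in Beacon Energy Co, giving 12% + 76% = 88%.
By parent–child attribution (R3), Leah Abara is treated as also owning Priya Abara's interest in Brightpath Capital LLC, giving 11% + 15% = 26%.
Chain via Ridgefield Trust (R2): 73% × 42% = 30.66% of Copperline Holdings Ltd.
Chain via Beacon Energy Co. (R2): 88% × 31% = 27.28% of Copperline Holdings Ltd.
Chain via Brightpath Capital LLC (R2): 26% × 12% = 3.12% of Copperline Holdings Ltd.
Direct interest in Copperline Holdings Ltd: 6%.
Aggregating (R1): 30.66% + 27.28% + 3.12% + 6% = 67.06%.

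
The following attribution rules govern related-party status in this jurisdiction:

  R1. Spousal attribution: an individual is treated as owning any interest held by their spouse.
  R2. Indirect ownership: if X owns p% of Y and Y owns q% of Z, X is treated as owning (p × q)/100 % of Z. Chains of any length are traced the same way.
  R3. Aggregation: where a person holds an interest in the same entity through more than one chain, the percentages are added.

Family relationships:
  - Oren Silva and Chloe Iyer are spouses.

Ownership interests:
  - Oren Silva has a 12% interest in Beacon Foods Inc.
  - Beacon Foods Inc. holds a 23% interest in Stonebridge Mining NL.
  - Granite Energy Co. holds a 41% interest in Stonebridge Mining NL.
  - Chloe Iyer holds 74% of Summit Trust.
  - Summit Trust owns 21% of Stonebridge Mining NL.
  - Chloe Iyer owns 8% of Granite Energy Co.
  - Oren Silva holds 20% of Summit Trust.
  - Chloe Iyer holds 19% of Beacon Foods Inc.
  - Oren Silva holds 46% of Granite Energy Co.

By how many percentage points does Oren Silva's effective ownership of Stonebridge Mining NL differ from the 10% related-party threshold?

39.01

By spousal attribution (R1), Oren Silva is treated as also owning Chloe Iyer's interest in Beacon Foods Inc, giving 12% + 19% = 31%.
By spousal attribution (R1), Oren Silva is treated as also owning Chloe Iyer's interest in Granite Energy Co, giving 46% + 8% = 54%.
By spousal attribution (R1), Oren Silva is treated as also owning Chloe Iyer's interest in Summit Trust, giving 20% + 74% = 94%.
Chain via Beacon Foods Inc. (R2): 31% × 23% = 7.13% of Stonebridge Mining NL.
Chain via Granite Energy Co. (R2): 54% × 41% = 22.14% of Stonebridge Mining NL.
Chain via Summit Trust (R2): 94% × 21% = 19.74% of Stonebridge Mining NL.
Aggregating (R3): 7.13% + 22.14% + 19.74% = 49.01%.
49.01% exceeds the 10% threshold by 39.01 percentage points.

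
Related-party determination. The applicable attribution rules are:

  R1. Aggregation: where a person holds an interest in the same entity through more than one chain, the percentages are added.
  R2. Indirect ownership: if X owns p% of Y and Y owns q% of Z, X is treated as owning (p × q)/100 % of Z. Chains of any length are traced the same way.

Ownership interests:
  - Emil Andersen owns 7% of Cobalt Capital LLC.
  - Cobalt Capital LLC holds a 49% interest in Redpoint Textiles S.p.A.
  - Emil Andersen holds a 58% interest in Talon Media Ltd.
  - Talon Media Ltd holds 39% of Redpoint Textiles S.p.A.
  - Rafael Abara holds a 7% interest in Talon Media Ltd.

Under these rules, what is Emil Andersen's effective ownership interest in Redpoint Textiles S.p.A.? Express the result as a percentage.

Chain via Cobalt Capital LLC (R2): 7% × 49% = 3.43% of Redpoint Textiles S.p.A.
Chain via Talon Media Ltd (R2): 58% × 39% = 22.62% of Redpoint Textiles S.p.A.
Aggregating (R1): 3.43% + 22.62% = 26.05%.

26.05%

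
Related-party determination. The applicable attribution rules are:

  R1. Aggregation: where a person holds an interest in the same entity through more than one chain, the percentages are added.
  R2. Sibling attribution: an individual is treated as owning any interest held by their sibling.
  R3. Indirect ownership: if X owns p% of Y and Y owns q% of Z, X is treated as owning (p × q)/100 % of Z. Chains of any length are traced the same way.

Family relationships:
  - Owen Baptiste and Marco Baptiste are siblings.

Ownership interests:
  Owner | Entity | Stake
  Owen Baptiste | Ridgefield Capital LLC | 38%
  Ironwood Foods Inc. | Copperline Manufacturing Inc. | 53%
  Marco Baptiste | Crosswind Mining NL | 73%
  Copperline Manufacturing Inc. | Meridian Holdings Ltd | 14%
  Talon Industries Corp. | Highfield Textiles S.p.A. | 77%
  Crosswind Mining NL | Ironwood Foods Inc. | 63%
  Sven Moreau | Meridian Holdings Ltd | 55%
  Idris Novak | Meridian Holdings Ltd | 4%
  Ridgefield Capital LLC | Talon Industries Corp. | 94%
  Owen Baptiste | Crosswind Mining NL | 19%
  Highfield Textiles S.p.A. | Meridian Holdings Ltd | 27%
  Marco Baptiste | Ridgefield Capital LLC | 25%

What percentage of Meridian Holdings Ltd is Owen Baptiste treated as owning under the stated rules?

By sibling attribution (R2), Owen Baptiste is treated as also owning Marco Baptiste's interest in Ridgefield Capital LLC, giving 38% + 25% = 63%.
By sibling attribution (R2), Owen Baptiste is treated as also owning Marco Baptiste's interest in Crosswind Mining NL, giving 19% + 73% = 92%.
Chain via Ridgefield Capital LLC → Talon Industries Corp. → Highfield Textiles S.p.A. (R3): 63% × 94% × 77% × 27% = 12.311838% of Meridian Holdings Ltd.
Chain via Crosswind Mining NL → Ironwood Foods Inc. → Copperline Manufacturing Inc. (R3): 92% × 63% × 53% × 14% = 4.300632% of Meridian Holdings Ltd.
Aggregating (R1): 12.311838% + 4.300632% = 16.61247%.

16.61247%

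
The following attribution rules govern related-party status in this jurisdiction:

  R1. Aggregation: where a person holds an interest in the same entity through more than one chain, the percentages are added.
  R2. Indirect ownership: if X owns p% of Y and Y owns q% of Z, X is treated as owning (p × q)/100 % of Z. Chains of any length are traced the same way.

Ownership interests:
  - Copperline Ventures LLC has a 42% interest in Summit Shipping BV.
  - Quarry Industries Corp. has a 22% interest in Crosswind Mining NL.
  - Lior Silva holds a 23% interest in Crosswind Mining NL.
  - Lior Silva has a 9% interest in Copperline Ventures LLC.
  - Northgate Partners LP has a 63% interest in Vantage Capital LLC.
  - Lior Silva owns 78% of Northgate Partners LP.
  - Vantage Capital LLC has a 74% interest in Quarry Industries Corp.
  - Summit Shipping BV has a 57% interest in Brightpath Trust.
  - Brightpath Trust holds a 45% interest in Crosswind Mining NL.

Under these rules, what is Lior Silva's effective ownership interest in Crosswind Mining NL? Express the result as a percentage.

Chain via Copperline Ventures LLC → Summit Shipping BV → Brightpath Trust (R2): 9% × 42% × 57% × 45% = 0.96957% of Crosswind Mining NL.
Chain via Northgate Partners LP → Vantage Capital LLC → Quarry Industries Corp. (R2): 78% × 63% × 74% × 22% = 7.999992% of Crosswind Mining NL.
Direct interest in Crosswind Mining NL: 23%.
Aggregating (R1): 0.96957% + 7.999992% + 23% = 31.969562%.

31.969562%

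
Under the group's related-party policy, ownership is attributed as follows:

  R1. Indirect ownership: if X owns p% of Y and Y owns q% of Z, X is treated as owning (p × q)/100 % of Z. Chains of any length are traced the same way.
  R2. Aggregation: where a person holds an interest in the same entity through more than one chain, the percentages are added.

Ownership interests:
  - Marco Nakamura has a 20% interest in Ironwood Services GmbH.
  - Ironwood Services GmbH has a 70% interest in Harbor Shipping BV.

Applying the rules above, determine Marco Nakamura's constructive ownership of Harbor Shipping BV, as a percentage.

Chain via Ironwood Services GmbH (R1): 20% × 70% = 14% of Harbor Shipping BV.

14%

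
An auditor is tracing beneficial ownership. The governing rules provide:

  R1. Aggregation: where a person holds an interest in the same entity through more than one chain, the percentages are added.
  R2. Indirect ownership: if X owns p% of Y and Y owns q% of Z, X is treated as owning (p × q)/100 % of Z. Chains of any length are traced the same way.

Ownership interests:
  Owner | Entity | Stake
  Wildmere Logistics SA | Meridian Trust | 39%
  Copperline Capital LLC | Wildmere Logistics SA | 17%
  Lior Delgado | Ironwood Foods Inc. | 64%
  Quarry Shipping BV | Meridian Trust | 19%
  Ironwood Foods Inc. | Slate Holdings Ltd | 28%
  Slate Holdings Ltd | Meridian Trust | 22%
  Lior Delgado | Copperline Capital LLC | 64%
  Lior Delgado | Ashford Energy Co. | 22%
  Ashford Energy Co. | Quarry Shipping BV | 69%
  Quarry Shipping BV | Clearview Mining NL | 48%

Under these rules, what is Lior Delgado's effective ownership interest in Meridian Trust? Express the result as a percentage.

11.0698%

Chain via Ironwood Foods Inc. → Slate Holdings Ltd (R2): 64% × 28% × 22% = 3.9424% of Meridian Trust.
Chain via Copperline Capital LLC → Wildmere Logistics SA (R2): 64% × 17% × 39% = 4.2432% of Meridian Trust.
Chain via Ashford Energy Co. → Quarry Shipping BV (R2): 22% × 69% × 19% = 2.8842% of Meridian Trust.
Aggregating (R1): 3.9424% + 4.2432% + 2.8842% = 11.0698%.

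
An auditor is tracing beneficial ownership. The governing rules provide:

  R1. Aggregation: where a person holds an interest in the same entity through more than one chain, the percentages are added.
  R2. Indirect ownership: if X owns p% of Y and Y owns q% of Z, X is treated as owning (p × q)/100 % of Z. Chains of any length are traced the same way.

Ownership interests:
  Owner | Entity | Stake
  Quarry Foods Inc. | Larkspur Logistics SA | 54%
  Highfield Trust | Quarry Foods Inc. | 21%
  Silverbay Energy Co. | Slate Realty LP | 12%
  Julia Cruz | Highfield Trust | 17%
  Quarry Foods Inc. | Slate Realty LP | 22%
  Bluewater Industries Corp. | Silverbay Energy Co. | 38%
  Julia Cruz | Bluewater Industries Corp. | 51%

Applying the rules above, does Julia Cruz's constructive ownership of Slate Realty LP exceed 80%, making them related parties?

No

Chain via Bluewater Industries Corp. → Silverbay Energy Co. (R2): 51% × 38% × 12% = 2.3256% of Slate Realty LP.
Chain via Highfield Trust → Quarry Foods Inc. (R2): 17% × 21% × 22% = 0.7854% of Slate Realty LP.
Aggregating (R1): 2.3256% + 0.7854% = 3.111%.
3.111% does not exceed the 80% threshold, so Julia is not a related party to Slate Realty LP.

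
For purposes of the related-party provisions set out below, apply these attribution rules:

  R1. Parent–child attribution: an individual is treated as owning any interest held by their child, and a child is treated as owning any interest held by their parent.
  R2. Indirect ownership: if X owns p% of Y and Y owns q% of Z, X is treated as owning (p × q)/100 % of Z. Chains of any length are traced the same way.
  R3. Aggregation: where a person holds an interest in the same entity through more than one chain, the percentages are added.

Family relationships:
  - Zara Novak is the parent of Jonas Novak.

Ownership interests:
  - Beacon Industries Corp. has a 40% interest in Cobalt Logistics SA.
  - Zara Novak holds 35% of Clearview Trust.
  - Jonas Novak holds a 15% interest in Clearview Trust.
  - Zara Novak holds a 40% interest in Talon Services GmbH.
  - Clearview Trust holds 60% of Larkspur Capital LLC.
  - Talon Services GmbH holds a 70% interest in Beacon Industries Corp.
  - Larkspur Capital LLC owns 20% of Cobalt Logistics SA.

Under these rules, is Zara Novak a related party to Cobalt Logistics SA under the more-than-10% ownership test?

By parent–child attribution (R1), Zara Novak is treated as also owning Jonas Novak's interest in Clearview Trust, giving 35% + 15% = 50%.
Chain via Talon Services GmbH → Beacon Industries Corp. (R2): 40% × 70% × 40% = 11.2% of Cobalt Logistics SA.
Chain via Clearview Trust → Larkspur Capital LLC (R2): 50% × 60% × 20% = 6% of Cobalt Logistics SA.
Aggregating (R3): 11.2% + 6% = 17.2%.
17.2% exceeds the 10% threshold, so Zara is a related party to Cobalt Logistics SA.

Yes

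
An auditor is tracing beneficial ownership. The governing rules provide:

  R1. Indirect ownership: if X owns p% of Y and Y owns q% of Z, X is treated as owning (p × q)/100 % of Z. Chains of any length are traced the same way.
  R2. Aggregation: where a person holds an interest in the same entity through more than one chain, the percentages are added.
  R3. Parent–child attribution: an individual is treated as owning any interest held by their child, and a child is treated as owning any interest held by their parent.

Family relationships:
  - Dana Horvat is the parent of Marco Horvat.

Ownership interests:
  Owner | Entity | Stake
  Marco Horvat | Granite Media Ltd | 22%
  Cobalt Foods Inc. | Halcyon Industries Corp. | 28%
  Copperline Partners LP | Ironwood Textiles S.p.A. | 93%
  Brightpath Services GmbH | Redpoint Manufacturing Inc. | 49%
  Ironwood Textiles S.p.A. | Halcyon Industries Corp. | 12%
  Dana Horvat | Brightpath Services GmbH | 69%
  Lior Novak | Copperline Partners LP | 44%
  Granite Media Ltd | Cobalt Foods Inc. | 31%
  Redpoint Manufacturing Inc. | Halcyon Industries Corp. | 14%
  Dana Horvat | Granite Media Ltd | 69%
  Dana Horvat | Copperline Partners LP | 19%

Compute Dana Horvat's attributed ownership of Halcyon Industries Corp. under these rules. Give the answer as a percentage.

14.7526%

By parent–child attribution (R3), Dana Horvat is treated as also owning Marco Horvat's interest in Granite Media Ltd, giving 69% + 22% = 91%.
Chain via Granite Media Ltd → Cobalt Foods Inc. (R1): 91% × 31% × 28% = 7.8988% of Halcyon Industries Corp.
Chain via Brightpath Services GmbH → Redpoint Manufacturing Inc. (R1): 69% × 49% × 14% = 4.7334% of Halcyon Industries Corp.
Chain via Copperline Partners LP → Ironwood Textiles S.p.A. (R1): 19% × 93% × 12% = 2.1204% of Halcyon Industries Corp.
Aggregating (R2): 7.8988% + 4.7334% + 2.1204% = 14.7526%.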